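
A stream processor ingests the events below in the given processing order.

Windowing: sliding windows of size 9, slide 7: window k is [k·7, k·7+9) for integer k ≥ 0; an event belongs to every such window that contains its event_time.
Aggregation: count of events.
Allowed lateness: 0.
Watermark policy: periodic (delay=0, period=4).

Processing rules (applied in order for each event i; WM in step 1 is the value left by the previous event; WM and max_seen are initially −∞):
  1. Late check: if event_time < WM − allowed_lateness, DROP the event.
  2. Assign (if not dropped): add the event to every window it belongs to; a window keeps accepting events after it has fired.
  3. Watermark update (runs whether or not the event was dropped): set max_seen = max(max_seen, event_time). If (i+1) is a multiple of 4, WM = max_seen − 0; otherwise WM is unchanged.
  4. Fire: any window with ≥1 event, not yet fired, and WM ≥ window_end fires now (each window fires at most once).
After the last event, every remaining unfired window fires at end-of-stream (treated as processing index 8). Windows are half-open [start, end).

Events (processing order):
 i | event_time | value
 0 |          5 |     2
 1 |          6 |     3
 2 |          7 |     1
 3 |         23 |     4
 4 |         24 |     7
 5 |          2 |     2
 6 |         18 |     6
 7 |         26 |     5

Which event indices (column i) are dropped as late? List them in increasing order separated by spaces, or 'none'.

5 6

i=0 t=5 v=2: → [0,9); WM=−∞
i=1 t=6 v=3: → [0,9); WM=−∞
i=2 t=7 v=1: → [7,16),[0,9); WM=−∞
i=3 t=23 v=4: → [21,30); WM=23; [0,9) fires=3 [7,16) fires=1
i=4 t=24 v=7: → [21,30); WM=23
i=5 t=2 v=2: DROP (t<23-0); WM=23
i=6 t=18 v=6: DROP (t<23-0); WM=23
i=7 t=26 v=5: → [21,30); WM=26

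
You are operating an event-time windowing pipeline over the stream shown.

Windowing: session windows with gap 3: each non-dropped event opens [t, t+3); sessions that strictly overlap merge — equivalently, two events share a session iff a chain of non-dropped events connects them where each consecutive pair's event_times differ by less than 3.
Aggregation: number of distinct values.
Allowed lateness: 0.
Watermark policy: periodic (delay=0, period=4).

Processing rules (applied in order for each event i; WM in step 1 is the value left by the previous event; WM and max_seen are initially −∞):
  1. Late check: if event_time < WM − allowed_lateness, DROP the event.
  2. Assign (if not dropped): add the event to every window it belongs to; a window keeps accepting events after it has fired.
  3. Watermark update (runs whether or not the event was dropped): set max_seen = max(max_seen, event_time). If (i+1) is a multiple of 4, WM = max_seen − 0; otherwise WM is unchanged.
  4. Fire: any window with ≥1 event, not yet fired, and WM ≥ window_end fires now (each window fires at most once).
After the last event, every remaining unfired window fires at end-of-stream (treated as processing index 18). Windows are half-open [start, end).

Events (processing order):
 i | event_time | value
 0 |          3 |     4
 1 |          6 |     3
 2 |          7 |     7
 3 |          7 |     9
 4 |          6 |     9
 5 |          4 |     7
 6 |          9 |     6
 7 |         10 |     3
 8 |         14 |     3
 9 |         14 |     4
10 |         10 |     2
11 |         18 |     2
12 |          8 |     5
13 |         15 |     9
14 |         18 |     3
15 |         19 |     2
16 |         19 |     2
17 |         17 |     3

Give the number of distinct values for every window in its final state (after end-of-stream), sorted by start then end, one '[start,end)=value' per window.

i=0 t=3 v=4: → [3,6); WM=−∞
i=1 t=6 v=3: → [6,9); WM=−∞
i=2 t=7 v=7: → [6,10); WM=−∞
i=3 t=7 v=9: → [6,10); WM=7
i=4 t=6 v=9: DROP (t<7-0); WM=7
i=5 t=4 v=7: DROP (t<7-0); WM=7
i=6 t=9 v=6: → [6,12); WM=7
i=7 t=10 v=3: → [6,13); WM=10
i=8 t=14 v=3: → [14,17); WM=10
i=9 t=14 v=4: → [14,17); WM=10
i=10 t=10 v=2: → [6,13); WM=10
i=11 t=18 v=2: → [18,21); WM=18
i=12 t=8 v=5: DROP (t<18-0); WM=18
i=13 t=15 v=9: DROP (t<18-0); WM=18
i=14 t=18 v=3: → [18,21); WM=18
i=15 t=19 v=2: → [18,22); WM=19
i=16 t=19 v=2: → [18,22); WM=19
i=17 t=17 v=3: DROP (t<19-0); WM=19

[3,6)=1 [6,13)=5 [14,17)=2 [18,22)=2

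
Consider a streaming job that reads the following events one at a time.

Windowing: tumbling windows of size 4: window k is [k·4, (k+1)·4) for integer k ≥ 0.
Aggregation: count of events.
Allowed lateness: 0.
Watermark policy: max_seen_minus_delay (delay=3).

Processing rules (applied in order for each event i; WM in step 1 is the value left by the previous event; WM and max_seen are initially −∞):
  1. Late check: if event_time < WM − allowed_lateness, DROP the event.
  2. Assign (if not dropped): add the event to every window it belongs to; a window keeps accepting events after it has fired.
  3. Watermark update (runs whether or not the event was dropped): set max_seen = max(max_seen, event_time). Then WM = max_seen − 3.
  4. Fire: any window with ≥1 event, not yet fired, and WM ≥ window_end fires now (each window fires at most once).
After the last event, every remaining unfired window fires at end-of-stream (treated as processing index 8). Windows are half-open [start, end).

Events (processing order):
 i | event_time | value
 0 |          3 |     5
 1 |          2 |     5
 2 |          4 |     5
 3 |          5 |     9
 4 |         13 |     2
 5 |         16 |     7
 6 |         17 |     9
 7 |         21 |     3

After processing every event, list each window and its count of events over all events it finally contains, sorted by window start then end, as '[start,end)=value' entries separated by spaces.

[0,4)=2 [4,8)=2 [12,16)=1 [16,20)=2 [20,24)=1

i=0 t=3 v=5: → [0,4); WM=0
i=1 t=2 v=5: → [0,4); WM=0
i=2 t=4 v=5: → [4,8); WM=1
i=3 t=5 v=9: → [4,8); WM=2
i=4 t=13 v=2: → [12,16); WM=10; [0,4) fires=2 [4,8) fires=2
i=5 t=16 v=7: → [16,20); WM=13
i=6 t=17 v=9: → [16,20); WM=14
i=7 t=21 v=3: → [20,24); WM=18; [12,16) fires=1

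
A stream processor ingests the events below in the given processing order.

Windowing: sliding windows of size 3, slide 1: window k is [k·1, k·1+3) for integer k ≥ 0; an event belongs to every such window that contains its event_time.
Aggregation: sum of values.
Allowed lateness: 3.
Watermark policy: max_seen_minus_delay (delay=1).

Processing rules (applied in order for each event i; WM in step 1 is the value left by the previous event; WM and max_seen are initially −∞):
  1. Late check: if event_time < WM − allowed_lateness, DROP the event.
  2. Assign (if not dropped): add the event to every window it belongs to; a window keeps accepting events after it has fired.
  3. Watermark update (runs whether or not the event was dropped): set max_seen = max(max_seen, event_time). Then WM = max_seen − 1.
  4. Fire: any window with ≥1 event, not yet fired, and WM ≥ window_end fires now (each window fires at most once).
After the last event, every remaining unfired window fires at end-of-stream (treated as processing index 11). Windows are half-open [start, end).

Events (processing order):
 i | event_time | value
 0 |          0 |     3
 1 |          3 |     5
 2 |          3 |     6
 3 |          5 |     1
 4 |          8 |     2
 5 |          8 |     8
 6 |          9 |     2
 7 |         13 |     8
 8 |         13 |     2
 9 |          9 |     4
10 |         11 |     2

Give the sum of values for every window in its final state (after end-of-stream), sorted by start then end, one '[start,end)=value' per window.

[0,3)=3 [1,4)=11 [2,5)=11 [3,6)=12 [4,7)=1 [5,8)=1 [6,9)=10 [7,10)=16 [8,11)=16 [9,12)=8 [10,13)=2 [11,14)=12 [12,15)=10 [13,16)=10

i=0 t=0 v=3: → [0,3); WM=-1
i=1 t=3 v=5: → [3,6),[2,5),[1,4); WM=2
i=2 t=3 v=6: → [3,6),[2,5),[1,4); WM=2
i=3 t=5 v=1: → [5,8),[4,7),[3,6); WM=4; [0,3) fires=3 [1,4) fires=11
i=4 t=8 v=2: → [8,11),[7,10),[6,9); WM=7; [2,5) fires=11 [3,6) fires=12 [4,7) fires=1
i=5 t=8 v=8: → [8,11),[7,10),[6,9); WM=7
i=6 t=9 v=2: → [9,12),[8,11),[7,10); WM=8; [5,8) fires=1
i=7 t=13 v=8: → [13,16),[12,15),[11,14); WM=12; [6,9) fires=10 [7,10) fires=12 [8,11) fires=12 [9,12) fires=2
i=8 t=13 v=2: → [13,16),[12,15),[11,14); WM=12
i=9 t=9 v=4: → [9,12),[8,11),[7,10); WM=12
i=10 t=11 v=2: → [11,14),[10,13),[9,12); WM=12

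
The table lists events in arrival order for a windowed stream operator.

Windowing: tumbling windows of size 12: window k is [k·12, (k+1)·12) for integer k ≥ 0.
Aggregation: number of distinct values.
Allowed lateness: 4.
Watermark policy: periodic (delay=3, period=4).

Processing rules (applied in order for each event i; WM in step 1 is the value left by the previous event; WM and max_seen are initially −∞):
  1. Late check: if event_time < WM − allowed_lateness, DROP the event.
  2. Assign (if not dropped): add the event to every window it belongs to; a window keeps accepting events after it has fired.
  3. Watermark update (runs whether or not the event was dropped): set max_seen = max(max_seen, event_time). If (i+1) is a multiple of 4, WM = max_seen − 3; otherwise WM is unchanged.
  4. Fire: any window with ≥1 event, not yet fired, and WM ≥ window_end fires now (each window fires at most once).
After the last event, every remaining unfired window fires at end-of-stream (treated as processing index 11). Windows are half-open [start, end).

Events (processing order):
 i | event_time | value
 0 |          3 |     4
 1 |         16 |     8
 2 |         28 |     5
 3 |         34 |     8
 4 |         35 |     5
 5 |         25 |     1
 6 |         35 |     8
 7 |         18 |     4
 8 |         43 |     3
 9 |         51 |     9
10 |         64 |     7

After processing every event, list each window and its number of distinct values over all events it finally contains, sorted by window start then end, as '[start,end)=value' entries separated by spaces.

[0,12)=1 [12,24)=1 [24,36)=2 [36,48)=1 [48,60)=1 [60,72)=1

i=0 t=3 v=4: → [0,12); WM=−∞
i=1 t=16 v=8: → [12,24); WM=−∞
i=2 t=28 v=5: → [24,36); WM=−∞
i=3 t=34 v=8: → [24,36); WM=31; [0,12) fires=1 [12,24) fires=1
i=4 t=35 v=5: → [24,36); WM=31
i=5 t=25 v=1: DROP (t<31-4); WM=31
i=6 t=35 v=8: → [24,36); WM=31
i=7 t=18 v=4: DROP (t<31-4); WM=32
i=8 t=43 v=3: → [36,48); WM=32
i=9 t=51 v=9: → [48,60); WM=32
i=10 t=64 v=7: → [60,72); WM=32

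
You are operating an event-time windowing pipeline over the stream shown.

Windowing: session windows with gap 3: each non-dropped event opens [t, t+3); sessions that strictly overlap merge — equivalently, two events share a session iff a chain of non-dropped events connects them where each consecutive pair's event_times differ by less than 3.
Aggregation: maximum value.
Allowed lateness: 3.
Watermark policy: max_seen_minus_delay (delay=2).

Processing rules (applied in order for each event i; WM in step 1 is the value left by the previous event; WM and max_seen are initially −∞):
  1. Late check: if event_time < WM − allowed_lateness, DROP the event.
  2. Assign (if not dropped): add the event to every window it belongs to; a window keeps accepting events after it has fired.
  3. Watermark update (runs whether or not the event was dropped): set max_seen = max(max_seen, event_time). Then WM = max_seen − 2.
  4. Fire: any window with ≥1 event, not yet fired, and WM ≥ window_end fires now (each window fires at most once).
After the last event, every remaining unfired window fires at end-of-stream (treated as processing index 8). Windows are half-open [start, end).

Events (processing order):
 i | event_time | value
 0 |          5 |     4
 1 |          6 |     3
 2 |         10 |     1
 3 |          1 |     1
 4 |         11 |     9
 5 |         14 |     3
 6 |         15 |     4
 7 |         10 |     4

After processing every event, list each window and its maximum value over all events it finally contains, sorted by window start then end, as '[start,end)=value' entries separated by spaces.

i=0 t=5 v=4: → [5,8); WM=3
i=1 t=6 v=3: → [5,9); WM=4
i=2 t=10 v=1: → [10,13); WM=8
i=3 t=1 v=1: DROP (t<8-3); WM=8
i=4 t=11 v=9: → [10,14); WM=9
i=5 t=14 v=3: → [14,17); WM=12
i=6 t=15 v=4: → [14,18); WM=13
i=7 t=10 v=4: → [10,14); WM=13

[5,9)=4 [10,14)=9 [14,18)=4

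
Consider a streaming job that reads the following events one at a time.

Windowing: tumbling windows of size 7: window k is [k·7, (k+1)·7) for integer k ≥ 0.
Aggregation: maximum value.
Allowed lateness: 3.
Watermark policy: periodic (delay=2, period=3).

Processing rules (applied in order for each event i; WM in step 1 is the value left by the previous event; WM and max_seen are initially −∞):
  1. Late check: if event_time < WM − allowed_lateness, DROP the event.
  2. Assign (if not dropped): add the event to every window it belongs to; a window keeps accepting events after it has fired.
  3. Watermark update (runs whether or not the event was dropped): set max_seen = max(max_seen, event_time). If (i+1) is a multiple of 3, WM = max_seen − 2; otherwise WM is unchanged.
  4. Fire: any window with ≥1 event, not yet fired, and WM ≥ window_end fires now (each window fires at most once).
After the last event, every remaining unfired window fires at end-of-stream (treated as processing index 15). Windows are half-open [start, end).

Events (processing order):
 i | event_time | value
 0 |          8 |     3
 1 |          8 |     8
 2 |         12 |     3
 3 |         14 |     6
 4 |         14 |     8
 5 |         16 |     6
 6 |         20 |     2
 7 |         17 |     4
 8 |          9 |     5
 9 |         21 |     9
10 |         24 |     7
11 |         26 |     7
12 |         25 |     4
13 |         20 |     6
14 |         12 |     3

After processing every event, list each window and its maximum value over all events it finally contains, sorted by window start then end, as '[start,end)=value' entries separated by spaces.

i=0 t=8 v=3: → [7,14); WM=−∞
i=1 t=8 v=8: → [7,14); WM=−∞
i=2 t=12 v=3: → [7,14); WM=10
i=3 t=14 v=6: → [14,21); WM=10
i=4 t=14 v=8: → [14,21); WM=10
i=5 t=16 v=6: → [14,21); WM=14; [7,14) fires=8
i=6 t=20 v=2: → [14,21); WM=14
i=7 t=17 v=4: → [14,21); WM=14
i=8 t=9 v=5: DROP (t<14-3); WM=18
i=9 t=21 v=9: → [21,28); WM=18
i=10 t=24 v=7: → [21,28); WM=18
i=11 t=26 v=7: → [21,28); WM=24; [14,21) fires=8
i=12 t=25 v=4: → [21,28); WM=24
i=13 t=20 v=6: DROP (t<24-3); WM=24
i=14 t=12 v=3: DROP (t<24-3); WM=24

[7,14)=8 [14,21)=8 [21,28)=9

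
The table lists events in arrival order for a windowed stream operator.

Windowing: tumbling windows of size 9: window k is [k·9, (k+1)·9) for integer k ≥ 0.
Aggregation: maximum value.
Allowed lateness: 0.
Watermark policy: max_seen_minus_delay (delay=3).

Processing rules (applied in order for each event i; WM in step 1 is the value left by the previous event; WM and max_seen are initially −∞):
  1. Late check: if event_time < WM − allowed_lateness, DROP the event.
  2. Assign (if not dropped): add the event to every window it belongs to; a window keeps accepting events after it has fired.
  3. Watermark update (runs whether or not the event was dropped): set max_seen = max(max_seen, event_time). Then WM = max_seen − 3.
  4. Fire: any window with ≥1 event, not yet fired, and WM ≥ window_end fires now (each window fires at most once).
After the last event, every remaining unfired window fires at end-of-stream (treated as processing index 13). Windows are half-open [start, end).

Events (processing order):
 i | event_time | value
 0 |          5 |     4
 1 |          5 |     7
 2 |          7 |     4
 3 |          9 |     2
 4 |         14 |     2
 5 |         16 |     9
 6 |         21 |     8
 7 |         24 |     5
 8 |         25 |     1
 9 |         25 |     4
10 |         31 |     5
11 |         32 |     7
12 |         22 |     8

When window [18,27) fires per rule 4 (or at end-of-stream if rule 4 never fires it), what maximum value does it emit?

8

i=0 t=5 v=4: → [0,9); WM=2
i=1 t=5 v=7: → [0,9); WM=2
i=2 t=7 v=4: → [0,9); WM=4
i=3 t=9 v=2: → [9,18); WM=6
i=4 t=14 v=2: → [9,18); WM=11; [0,9) fires=7
i=5 t=16 v=9: → [9,18); WM=13
i=6 t=21 v=8: → [18,27); WM=18; [9,18) fires=9
i=7 t=24 v=5: → [18,27); WM=21
i=8 t=25 v=1: → [18,27); WM=22
i=9 t=25 v=4: → [18,27); WM=22
i=10 t=31 v=5: → [27,36); WM=28; [18,27) fires=8
i=11 t=32 v=7: → [27,36); WM=29
i=12 t=22 v=8: DROP (t<29-0); WM=29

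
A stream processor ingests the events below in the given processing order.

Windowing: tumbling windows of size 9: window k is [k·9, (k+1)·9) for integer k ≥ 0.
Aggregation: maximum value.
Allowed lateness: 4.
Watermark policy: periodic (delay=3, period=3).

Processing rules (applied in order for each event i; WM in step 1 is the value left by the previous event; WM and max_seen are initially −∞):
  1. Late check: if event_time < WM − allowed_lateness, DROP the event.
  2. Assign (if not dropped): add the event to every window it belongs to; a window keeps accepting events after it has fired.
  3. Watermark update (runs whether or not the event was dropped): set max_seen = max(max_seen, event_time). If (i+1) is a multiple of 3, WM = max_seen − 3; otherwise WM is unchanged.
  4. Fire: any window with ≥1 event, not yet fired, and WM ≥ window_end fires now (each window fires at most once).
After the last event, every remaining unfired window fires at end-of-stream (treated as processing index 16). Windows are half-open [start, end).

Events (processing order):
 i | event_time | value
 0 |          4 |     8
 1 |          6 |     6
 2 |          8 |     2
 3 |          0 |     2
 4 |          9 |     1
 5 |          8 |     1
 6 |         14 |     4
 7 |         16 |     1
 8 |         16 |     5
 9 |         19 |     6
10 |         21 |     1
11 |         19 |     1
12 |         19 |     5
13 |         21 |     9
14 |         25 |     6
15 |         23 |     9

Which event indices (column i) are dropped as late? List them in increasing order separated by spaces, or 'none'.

i=0 t=4 v=8: → [0,9); WM=−∞
i=1 t=6 v=6: → [0,9); WM=−∞
i=2 t=8 v=2: → [0,9); WM=5
i=3 t=0 v=2: DROP (t<5-4); WM=5
i=4 t=9 v=1: → [9,18); WM=5
i=5 t=8 v=1: → [0,9); WM=6
i=6 t=14 v=4: → [9,18); WM=6
i=7 t=16 v=1: → [9,18); WM=6
i=8 t=16 v=5: → [9,18); WM=13; [0,9) fires=8
i=9 t=19 v=6: → [18,27); WM=13
i=10 t=21 v=1: → [18,27); WM=13
i=11 t=19 v=1: → [18,27); WM=18; [9,18) fires=5
i=12 t=19 v=5: → [18,27); WM=18
i=13 t=21 v=9: → [18,27); WM=18
i=14 t=25 v=6: → [18,27); WM=22
i=15 t=23 v=9: → [18,27); WM=22

3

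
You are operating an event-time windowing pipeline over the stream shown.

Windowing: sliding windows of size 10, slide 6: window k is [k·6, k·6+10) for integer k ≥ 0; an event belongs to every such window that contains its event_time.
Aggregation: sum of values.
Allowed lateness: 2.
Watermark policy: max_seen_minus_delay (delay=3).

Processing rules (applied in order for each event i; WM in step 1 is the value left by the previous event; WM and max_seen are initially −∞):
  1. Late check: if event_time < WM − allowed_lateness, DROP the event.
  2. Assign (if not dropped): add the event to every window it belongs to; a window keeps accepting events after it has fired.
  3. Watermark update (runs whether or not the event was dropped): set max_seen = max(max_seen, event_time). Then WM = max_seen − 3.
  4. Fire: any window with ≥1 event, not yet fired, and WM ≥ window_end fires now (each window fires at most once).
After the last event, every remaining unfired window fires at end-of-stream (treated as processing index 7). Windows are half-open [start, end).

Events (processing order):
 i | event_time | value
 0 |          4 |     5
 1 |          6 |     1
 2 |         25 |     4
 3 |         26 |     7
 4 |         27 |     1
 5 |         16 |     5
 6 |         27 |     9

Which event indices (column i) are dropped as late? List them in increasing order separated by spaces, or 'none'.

i=0 t=4 v=5: → [0,10); WM=1
i=1 t=6 v=1: → [6,16),[0,10); WM=3
i=2 t=25 v=4: → [24,34),[18,28); WM=22; [0,10) fires=6 [6,16) fires=1
i=3 t=26 v=7: → [24,34),[18,28); WM=23
i=4 t=27 v=1: → [24,34),[18,28); WM=24
i=5 t=16 v=5: DROP (t<24-2); WM=24
i=6 t=27 v=9: → [24,34),[18,28); WM=24

5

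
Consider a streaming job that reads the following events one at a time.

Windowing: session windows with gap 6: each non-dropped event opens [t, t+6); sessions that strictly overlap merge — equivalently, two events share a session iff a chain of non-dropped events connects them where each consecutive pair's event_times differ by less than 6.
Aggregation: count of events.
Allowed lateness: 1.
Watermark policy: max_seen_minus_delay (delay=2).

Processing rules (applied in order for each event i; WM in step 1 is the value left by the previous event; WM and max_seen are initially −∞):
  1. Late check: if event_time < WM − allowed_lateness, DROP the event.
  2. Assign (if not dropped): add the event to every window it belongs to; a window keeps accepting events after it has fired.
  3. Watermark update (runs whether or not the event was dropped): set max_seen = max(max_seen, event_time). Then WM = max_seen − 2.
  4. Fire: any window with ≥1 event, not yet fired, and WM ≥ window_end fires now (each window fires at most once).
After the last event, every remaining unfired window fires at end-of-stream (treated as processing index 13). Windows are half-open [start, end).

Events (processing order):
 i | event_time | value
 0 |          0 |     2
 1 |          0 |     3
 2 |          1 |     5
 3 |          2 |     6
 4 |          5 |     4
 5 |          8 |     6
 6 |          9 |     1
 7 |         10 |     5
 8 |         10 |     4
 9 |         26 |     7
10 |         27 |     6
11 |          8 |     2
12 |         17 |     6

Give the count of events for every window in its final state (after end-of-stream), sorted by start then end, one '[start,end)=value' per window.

[0,16)=9 [26,33)=2

i=0 t=0 v=2: → [0,6); WM=-2
i=1 t=0 v=3: → [0,6); WM=-2
i=2 t=1 v=5: → [0,7); WM=-1
i=3 t=2 v=6: → [0,8); WM=0
i=4 t=5 v=4: → [0,11); WM=3
i=5 t=8 v=6: → [0,14); WM=6
i=6 t=9 v=1: → [0,15); WM=7
i=7 t=10 v=5: → [0,16); WM=8
i=8 t=10 v=4: → [0,16); WM=8
i=9 t=26 v=7: → [26,32); WM=24
i=10 t=27 v=6: → [26,33); WM=25
i=11 t=8 v=2: DROP (t<25-1); WM=25
i=12 t=17 v=6: DROP (t<25-1); WM=25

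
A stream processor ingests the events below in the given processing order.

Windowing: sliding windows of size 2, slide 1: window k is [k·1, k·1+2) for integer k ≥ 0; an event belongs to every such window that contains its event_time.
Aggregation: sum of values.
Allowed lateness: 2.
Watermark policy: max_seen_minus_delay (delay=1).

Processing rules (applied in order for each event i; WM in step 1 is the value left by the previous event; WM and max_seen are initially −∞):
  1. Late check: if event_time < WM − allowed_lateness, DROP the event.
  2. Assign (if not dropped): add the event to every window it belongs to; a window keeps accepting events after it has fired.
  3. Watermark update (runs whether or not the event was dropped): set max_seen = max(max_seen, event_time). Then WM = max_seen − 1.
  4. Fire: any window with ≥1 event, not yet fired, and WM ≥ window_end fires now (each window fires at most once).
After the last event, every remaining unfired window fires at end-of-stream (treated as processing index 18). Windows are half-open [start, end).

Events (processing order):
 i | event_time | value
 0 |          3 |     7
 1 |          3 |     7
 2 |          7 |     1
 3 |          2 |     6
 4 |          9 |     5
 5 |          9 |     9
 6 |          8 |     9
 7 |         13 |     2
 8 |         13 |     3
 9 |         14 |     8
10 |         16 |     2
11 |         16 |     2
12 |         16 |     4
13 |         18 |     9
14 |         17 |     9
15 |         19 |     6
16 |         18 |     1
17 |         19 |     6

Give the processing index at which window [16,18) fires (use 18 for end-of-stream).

15

i=0 t=3 v=7: → [3,5),[2,4); WM=2
i=1 t=3 v=7: → [3,5),[2,4); WM=2
i=2 t=7 v=1: → [7,9),[6,8); WM=6; [2,4) fires=14 [3,5) fires=14
i=3 t=2 v=6: DROP (t<6-2); WM=6
i=4 t=9 v=5: → [9,11),[8,10); WM=8; [6,8) fires=1
i=5 t=9 v=9: → [9,11),[8,10); WM=8
i=6 t=8 v=9: → [8,10),[7,9); WM=8
i=7 t=13 v=2: → [13,15),[12,14); WM=12; [7,9) fires=10 [8,10) fires=23 [9,11) fires=14
i=8 t=13 v=3: → [13,15),[12,14); WM=12
i=9 t=14 v=8: → [14,16),[13,15); WM=13
i=10 t=16 v=2: → [16,18),[15,17); WM=15; [12,14) fires=5 [13,15) fires=13
i=11 t=16 v=2: → [16,18),[15,17); WM=15
i=12 t=16 v=4: → [16,18),[15,17); WM=15
i=13 t=18 v=9: → [18,20),[17,19); WM=17; [14,16) fires=8 [15,17) fires=8
i=14 t=17 v=9: → [17,19),[16,18); WM=17
i=15 t=19 v=6: → [19,21),[18,20); WM=18; [16,18) fires=17
i=16 t=18 v=1: → [18,20),[17,19); WM=18
i=17 t=19 v=6: → [19,21),[18,20); WM=18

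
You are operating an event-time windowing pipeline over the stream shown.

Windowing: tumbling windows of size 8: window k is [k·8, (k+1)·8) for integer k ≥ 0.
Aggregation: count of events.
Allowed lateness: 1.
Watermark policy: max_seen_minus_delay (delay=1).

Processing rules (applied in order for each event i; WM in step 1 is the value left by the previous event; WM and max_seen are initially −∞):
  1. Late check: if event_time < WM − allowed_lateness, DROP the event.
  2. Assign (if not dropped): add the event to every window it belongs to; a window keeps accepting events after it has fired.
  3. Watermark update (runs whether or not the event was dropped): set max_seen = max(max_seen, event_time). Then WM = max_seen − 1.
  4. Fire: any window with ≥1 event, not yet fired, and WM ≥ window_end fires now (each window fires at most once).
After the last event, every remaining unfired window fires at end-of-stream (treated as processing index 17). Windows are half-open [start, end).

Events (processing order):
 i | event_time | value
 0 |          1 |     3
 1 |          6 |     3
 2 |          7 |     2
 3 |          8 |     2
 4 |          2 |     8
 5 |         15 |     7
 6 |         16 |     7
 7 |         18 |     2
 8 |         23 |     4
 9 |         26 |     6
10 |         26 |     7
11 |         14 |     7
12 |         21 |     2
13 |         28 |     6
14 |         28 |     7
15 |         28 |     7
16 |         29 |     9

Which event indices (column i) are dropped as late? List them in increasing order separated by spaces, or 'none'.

4 11 12

i=0 t=1 v=3: → [0,8); WM=0
i=1 t=6 v=3: → [0,8); WM=5
i=2 t=7 v=2: → [0,8); WM=6
i=3 t=8 v=2: → [8,16); WM=7
i=4 t=2 v=8: DROP (t<7-1); WM=7
i=5 t=15 v=7: → [8,16); WM=14; [0,8) fires=3
i=6 t=16 v=7: → [16,24); WM=15
i=7 t=18 v=2: → [16,24); WM=17; [8,16) fires=2
i=8 t=23 v=4: → [16,24); WM=22
i=9 t=26 v=6: → [24,32); WM=25; [16,24) fires=3
i=10 t=26 v=7: → [24,32); WM=25
i=11 t=14 v=7: DROP (t<25-1); WM=25
i=12 t=21 v=2: DROP (t<25-1); WM=25
i=13 t=28 v=6: → [24,32); WM=27
i=14 t=28 v=7: → [24,32); WM=27
i=15 t=28 v=7: → [24,32); WM=27
i=16 t=29 v=9: → [24,32); WM=28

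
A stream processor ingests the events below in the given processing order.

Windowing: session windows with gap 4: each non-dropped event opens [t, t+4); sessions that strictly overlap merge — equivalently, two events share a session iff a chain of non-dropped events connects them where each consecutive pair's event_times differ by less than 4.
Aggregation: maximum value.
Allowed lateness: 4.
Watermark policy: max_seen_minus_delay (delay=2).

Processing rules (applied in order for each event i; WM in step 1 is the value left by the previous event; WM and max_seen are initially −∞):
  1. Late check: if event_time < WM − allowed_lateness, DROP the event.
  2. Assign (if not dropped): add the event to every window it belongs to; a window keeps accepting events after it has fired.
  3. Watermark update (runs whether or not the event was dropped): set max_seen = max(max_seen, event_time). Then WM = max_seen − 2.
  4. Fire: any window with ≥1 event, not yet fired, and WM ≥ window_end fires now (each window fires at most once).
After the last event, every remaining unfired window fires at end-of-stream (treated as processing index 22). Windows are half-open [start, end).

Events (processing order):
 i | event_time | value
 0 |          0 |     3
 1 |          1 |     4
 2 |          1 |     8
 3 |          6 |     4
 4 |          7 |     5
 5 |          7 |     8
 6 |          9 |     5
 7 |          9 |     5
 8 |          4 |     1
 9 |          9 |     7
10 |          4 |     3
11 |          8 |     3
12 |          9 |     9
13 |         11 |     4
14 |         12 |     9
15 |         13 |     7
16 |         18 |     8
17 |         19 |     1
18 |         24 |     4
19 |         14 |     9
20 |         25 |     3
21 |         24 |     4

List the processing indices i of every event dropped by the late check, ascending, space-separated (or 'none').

19

i=0 t=0 v=3: → [0,4); WM=-2
i=1 t=1 v=4: → [0,5); WM=-1
i=2 t=1 v=8: → [0,5); WM=-1
i=3 t=6 v=4: → [6,10); WM=4
i=4 t=7 v=5: → [6,11); WM=5
i=5 t=7 v=8: → [6,11); WM=5
i=6 t=9 v=5: → [6,13); WM=7
i=7 t=9 v=5: → [6,13); WM=7
i=8 t=4 v=1: → [0,13); WM=7
i=9 t=9 v=7: → [0,13); WM=7
i=10 t=4 v=3: → [0,13); WM=7
i=11 t=8 v=3: → [0,13); WM=7
i=12 t=9 v=9: → [0,13); WM=7
i=13 t=11 v=4: → [0,15); WM=9
i=14 t=12 v=9: → [0,16); WM=10
i=15 t=13 v=7: → [0,17); WM=11
i=16 t=18 v=8: → [18,22); WM=16
i=17 t=19 v=1: → [18,23); WM=17
i=18 t=24 v=4: → [24,28); WM=22
i=19 t=14 v=9: DROP (t<22-4); WM=22
i=20 t=25 v=3: → [24,29); WM=23
i=21 t=24 v=4: → [24,29); WM=23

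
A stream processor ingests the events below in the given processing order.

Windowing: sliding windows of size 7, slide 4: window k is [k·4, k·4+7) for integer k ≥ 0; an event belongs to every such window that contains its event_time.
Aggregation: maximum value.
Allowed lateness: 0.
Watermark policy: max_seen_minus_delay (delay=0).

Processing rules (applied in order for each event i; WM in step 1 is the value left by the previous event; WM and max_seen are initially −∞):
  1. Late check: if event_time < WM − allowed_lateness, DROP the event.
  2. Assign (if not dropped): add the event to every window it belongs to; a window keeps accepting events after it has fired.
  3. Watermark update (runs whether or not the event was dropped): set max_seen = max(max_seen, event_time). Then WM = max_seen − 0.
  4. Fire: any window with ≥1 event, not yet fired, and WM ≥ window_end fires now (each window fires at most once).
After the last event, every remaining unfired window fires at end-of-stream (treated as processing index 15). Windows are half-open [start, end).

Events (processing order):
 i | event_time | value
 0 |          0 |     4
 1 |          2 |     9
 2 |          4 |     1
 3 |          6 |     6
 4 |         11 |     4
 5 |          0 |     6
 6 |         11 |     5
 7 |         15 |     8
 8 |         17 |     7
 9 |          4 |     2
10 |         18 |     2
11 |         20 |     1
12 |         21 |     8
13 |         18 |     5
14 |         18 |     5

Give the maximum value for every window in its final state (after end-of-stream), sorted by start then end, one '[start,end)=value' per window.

i=0 t=0 v=4: → [0,7); WM=0
i=1 t=2 v=9: → [0,7); WM=2
i=2 t=4 v=1: → [4,11),[0,7); WM=4
i=3 t=6 v=6: → [4,11),[0,7); WM=6
i=4 t=11 v=4: → [8,15); WM=11; [0,7) fires=9 [4,11) fires=6
i=5 t=0 v=6: DROP (t<11-0); WM=11
i=6 t=11 v=5: → [8,15); WM=11
i=7 t=15 v=8: → [12,19); WM=15; [8,15) fires=5
i=8 t=17 v=7: → [16,23),[12,19); WM=17
i=9 t=4 v=2: DROP (t<17-0); WM=17
i=10 t=18 v=2: → [16,23),[12,19); WM=18
i=11 t=20 v=1: → [20,27),[16,23); WM=20; [12,19) fires=8
i=12 t=21 v=8: → [20,27),[16,23); WM=21
i=13 t=18 v=5: DROP (t<21-0); WM=21
i=14 t=18 v=5: DROP (t<21-0); WM=21

[0,7)=9 [4,11)=6 [8,15)=5 [12,19)=8 [16,23)=8 [20,27)=8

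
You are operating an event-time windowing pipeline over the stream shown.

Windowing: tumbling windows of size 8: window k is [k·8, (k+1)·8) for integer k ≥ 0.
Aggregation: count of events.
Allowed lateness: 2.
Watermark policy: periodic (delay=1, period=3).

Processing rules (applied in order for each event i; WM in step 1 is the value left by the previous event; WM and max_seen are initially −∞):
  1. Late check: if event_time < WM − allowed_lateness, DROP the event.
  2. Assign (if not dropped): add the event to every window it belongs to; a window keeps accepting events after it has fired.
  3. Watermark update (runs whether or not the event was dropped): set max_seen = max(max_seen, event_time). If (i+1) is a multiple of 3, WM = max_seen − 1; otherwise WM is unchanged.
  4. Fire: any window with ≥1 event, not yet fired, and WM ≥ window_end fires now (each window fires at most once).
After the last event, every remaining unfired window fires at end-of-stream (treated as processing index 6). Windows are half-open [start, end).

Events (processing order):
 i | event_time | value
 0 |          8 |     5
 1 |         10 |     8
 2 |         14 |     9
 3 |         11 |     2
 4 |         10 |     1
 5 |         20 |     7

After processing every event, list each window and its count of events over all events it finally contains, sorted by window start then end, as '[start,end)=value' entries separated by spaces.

[8,16)=4 [16,24)=1

i=0 t=8 v=5: → [8,16); WM=−∞
i=1 t=10 v=8: → [8,16); WM=−∞
i=2 t=14 v=9: → [8,16); WM=13
i=3 t=11 v=2: → [8,16); WM=13
i=4 t=10 v=1: DROP (t<13-2); WM=13
i=5 t=20 v=7: → [16,24); WM=19; [8,16) fires=4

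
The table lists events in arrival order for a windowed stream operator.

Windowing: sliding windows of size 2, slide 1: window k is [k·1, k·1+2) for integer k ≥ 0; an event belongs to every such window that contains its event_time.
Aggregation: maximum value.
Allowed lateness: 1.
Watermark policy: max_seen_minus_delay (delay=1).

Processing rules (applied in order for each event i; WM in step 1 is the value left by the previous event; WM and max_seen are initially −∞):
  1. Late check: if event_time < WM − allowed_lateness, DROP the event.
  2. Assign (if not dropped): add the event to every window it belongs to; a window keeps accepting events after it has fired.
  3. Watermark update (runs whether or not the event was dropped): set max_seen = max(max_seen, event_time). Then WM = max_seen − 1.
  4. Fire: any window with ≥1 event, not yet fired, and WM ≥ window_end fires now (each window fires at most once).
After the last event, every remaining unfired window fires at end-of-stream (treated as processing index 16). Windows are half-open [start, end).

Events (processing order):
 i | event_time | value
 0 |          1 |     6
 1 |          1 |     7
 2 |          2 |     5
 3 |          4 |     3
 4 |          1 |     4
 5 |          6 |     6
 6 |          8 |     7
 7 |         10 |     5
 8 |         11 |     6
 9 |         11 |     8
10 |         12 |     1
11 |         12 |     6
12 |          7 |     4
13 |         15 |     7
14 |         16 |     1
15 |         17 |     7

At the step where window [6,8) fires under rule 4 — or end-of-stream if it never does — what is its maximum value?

i=0 t=1 v=6: → [1,3),[0,2); WM=0
i=1 t=1 v=7: → [1,3),[0,2); WM=0
i=2 t=2 v=5: → [2,4),[1,3); WM=1
i=3 t=4 v=3: → [4,6),[3,5); WM=3; [0,2) fires=7 [1,3) fires=7
i=4 t=1 v=4: DROP (t<3-1); WM=3
i=5 t=6 v=6: → [6,8),[5,7); WM=5; [2,4) fires=5 [3,5) fires=3
i=6 t=8 v=7: → [8,10),[7,9); WM=7; [4,6) fires=3 [5,7) fires=6
i=7 t=10 v=5: → [10,12),[9,11); WM=9; [6,8) fires=6 [7,9) fires=7
i=8 t=11 v=6: → [11,13),[10,12); WM=10; [8,10) fires=7
i=9 t=11 v=8: → [11,13),[10,12); WM=10
i=10 t=12 v=1: → [12,14),[11,13); WM=11; [9,11) fires=5
i=11 t=12 v=6: → [12,14),[11,13); WM=11
i=12 t=7 v=4: DROP (t<11-1); WM=11
i=13 t=15 v=7: → [15,17),[14,16); WM=14; [10,12) fires=8 [11,13) fires=8 [12,14) fires=6
i=14 t=16 v=1: → [16,18),[15,17); WM=15
i=15 t=17 v=7: → [17,19),[16,18); WM=16; [14,16) fires=7

6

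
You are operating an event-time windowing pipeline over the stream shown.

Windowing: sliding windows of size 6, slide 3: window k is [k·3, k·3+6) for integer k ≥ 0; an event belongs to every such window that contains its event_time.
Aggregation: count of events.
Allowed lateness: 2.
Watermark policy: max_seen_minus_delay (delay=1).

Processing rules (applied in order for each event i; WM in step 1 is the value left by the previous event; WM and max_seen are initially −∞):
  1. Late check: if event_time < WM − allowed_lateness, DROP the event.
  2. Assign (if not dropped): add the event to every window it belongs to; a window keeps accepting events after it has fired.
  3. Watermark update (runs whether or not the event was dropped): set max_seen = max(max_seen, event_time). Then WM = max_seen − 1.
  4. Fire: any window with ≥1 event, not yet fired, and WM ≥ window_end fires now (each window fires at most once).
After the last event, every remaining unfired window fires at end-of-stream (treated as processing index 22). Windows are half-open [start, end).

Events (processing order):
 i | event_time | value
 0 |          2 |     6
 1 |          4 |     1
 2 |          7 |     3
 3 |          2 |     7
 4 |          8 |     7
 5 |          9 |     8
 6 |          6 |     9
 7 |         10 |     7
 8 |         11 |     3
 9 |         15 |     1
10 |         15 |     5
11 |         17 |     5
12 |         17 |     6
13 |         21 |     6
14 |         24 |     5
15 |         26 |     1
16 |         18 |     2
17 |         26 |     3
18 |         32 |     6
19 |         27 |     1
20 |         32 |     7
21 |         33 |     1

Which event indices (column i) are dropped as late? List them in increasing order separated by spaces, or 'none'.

i=0 t=2 v=6: → [0,6); WM=1
i=1 t=4 v=1: → [3,9),[0,6); WM=3
i=2 t=7 v=3: → [6,12),[3,9); WM=6; [0,6) fires=2
i=3 t=2 v=7: DROP (t<6-2); WM=6
i=4 t=8 v=7: → [6,12),[3,9); WM=7
i=5 t=9 v=8: → [9,15),[6,12); WM=8
i=6 t=6 v=9: → [6,12),[3,9); WM=8
i=7 t=10 v=7: → [9,15),[6,12); WM=9; [3,9) fires=4
i=8 t=11 v=3: → [9,15),[6,12); WM=10
i=9 t=15 v=1: → [15,21),[12,18); WM=14; [6,12) fires=6
i=10 t=15 v=5: → [15,21),[12,18); WM=14
i=11 t=17 v=5: → [15,21),[12,18); WM=16; [9,15) fires=3
i=12 t=17 v=6: → [15,21),[12,18); WM=16
i=13 t=21 v=6: → [21,27),[18,24); WM=20; [12,18) fires=4
i=14 t=24 v=5: → [24,30),[21,27); WM=23; [15,21) fires=4
i=15 t=26 v=1: → [24,30),[21,27); WM=25; [18,24) fires=1
i=16 t=18 v=2: DROP (t<25-2); WM=25
i=17 t=26 v=3: → [24,30),[21,27); WM=25
i=18 t=32 v=6: → [30,36),[27,33); WM=31; [21,27) fires=4 [24,30) fires=3
i=19 t=27 v=1: DROP (t<31-2); WM=31
i=20 t=32 v=7: → [30,36),[27,33); WM=31
i=21 t=33 v=1: → [33,39),[30,36); WM=32

3 16 19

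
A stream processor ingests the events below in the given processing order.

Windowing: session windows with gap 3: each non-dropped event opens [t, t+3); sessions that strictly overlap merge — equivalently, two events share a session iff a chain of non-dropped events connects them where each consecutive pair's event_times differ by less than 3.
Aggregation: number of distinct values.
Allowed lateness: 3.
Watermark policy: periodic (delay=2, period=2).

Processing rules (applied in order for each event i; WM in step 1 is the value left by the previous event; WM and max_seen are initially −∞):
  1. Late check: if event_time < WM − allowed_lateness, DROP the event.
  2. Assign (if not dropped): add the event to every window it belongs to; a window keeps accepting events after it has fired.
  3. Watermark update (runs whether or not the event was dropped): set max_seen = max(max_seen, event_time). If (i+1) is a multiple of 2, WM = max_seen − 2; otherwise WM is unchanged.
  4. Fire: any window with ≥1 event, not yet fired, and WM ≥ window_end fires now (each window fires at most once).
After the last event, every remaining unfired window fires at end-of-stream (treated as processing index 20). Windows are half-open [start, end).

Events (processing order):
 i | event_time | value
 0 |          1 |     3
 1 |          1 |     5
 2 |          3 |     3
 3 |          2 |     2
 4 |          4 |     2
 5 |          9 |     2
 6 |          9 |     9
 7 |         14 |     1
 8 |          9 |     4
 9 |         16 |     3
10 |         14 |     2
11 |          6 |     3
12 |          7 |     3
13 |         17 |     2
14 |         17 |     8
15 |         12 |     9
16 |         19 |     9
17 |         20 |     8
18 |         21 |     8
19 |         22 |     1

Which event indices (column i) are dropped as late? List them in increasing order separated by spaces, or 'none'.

11 12

i=0 t=1 v=3: → [1,4); WM=−∞
i=1 t=1 v=5: → [1,4); WM=-1
i=2 t=3 v=3: → [1,6); WM=-1
i=3 t=2 v=2: → [1,6); WM=1
i=4 t=4 v=2: → [1,7); WM=1
i=5 t=9 v=2: → [9,12); WM=7
i=6 t=9 v=9: → [9,12); WM=7
i=7 t=14 v=1: → [14,17); WM=12
i=8 t=9 v=4: → [9,12); WM=12
i=9 t=16 v=3: → [14,19); WM=14
i=10 t=14 v=2: → [14,19); WM=14
i=11 t=6 v=3: DROP (t<14-3); WM=14
i=12 t=7 v=3: DROP (t<14-3); WM=14
i=13 t=17 v=2: → [14,20); WM=15
i=14 t=17 v=8: → [14,20); WM=15
i=15 t=12 v=9: → [12,20); WM=15
i=16 t=19 v=9: → [12,22); WM=15
i=17 t=20 v=8: → [12,23); WM=18
i=18 t=21 v=8: → [12,24); WM=18
i=19 t=22 v=1: → [12,25); WM=20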